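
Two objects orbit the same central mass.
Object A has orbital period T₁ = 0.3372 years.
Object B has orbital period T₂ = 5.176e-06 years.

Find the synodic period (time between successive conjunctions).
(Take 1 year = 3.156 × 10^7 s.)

Convert to SI: T₁ = 0.3372 years = 1.0642e+07 s; T₂ = 5.176e-06 years = 163.355 s.
T_syn = |T₁ · T₂ / (T₁ − T₂)|.
T_syn = |1.0642e+07 · 163.355 / (1.0642e+07 − 163.355)| s ≈ 163.4 s = 5.176e-06 years.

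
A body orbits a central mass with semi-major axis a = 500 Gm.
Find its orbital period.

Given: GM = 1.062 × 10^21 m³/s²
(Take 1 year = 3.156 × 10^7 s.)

Convert to SI: a = 500 Gm = 5e+11 m.
Kepler's third law: T = 2π √(a³ / GM).
Substituting a = 5e+11 m and GM = 1.062e+21 m³/s²:
T = 2π √((5e+11)³ / 1.062e+21) s
T ≈ 6.817e+07 s = 2.16 years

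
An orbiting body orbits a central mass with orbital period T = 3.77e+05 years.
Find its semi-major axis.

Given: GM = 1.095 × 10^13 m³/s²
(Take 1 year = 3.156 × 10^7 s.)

Convert to SI: T = 3.77e+05 years = 1.18981e+13 s.
Invert Kepler's third law: a = (GM · T² / (4π²))^(1/3).
Substituting T = 1.18981e+13 s and GM = 1.095e+13 m³/s²:
a = (1.095e+13 · (1.18981e+13)² / (4π²))^(1/3) m
a ≈ 3.399e+12 m = 3.399 Tm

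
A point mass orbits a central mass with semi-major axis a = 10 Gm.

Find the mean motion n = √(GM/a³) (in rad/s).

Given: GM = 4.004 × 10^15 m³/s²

Convert to SI: a = 10 Gm = 1e+10 m.
n = √(GM / a³).
n = √(4.004e+15 / (1e+10)³) rad/s ≈ 6.328e-08 rad/s.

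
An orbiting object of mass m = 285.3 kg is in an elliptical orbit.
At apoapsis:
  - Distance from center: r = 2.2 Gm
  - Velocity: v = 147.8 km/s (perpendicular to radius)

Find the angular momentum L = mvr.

Convert to SI: r = 2.2 Gm = 2.2e+09 m; v = 147.8 km/s = 147800 m/s.
Since v is perpendicular to r, L = m · v · r.
L = 285.3 · 147800 · 2.2e+09 kg·m²/s ≈ 9.277e+16 kg·m²/s.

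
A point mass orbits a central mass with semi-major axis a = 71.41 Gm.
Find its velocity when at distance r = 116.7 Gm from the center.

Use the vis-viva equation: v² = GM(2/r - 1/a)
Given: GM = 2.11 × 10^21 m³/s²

Convert to SI: a = 71.41 Gm = 7.141e+10 m; r = 116.7 Gm = 1.167e+11 m.
Vis-viva: v = √(GM · (2/r − 1/a)).
2/r − 1/a = 2/1.167e+11 − 1/7.141e+10 = 3.13432e-12 m⁻¹.
v = √(2.11e+21 · 3.13432e-12) m/s ≈ 8.132e+04 m/s = 81.32 km/s.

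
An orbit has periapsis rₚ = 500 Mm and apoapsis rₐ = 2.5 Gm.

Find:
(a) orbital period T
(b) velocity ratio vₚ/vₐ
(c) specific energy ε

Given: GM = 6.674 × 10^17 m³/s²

Convert to SI: rₚ = 500 Mm = 5e+08 m; rₐ = 2.5 Gm = 2.5e+09 m.
(a) With a = (rₚ + rₐ)/2 = 1.5e+09 m, T = 2π √(a³/GM) = 2π √((1.5e+09)³/6.674e+17) s ≈ 4.468e+05 s
(b) Conservation of angular momentum (rₚvₚ = rₐvₐ) gives vₚ/vₐ = rₐ/rₚ = 2.5e+09/5e+08 ≈ 5
(c) With a = (rₚ + rₐ)/2 = 1.5e+09 m, ε = −GM/(2a) = −6.674e+17/(2 · 1.5e+09) J/kg ≈ -2.225e+08 J/kg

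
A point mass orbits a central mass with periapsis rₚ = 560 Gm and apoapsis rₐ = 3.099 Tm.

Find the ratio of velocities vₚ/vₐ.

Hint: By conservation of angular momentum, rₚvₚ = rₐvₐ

Convert to SI: rₚ = 560 Gm = 5.6e+11 m; rₐ = 3.099 Tm = 3.099e+12 m.
Conservation of angular momentum gives rₚvₚ = rₐvₐ, so vₚ/vₐ = rₐ/rₚ.
vₚ/vₐ = 3.099e+12 / 5.6e+11 ≈ 5.534.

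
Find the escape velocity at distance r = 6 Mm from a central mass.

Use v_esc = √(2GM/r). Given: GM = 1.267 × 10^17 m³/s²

Convert to SI: r = 6 Mm = 6e+06 m.
Escape velocity comes from setting total energy to zero: ½v² − GM/r = 0 ⇒ v_esc = √(2GM / r).
v_esc = √(2 · 1.267e+17 / 6e+06) m/s ≈ 2.055e+05 m/s = 205.5 km/s.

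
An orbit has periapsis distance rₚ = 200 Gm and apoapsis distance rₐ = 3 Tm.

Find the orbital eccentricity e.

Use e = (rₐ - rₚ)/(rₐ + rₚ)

Convert to SI: rₚ = 200 Gm = 2e+11 m; rₐ = 3 Tm = 3e+12 m.
e = (rₐ − rₚ) / (rₐ + rₚ).
e = (3e+12 − 2e+11) / (3e+12 + 2e+11) = 2.8e+12 / 3.2e+12 ≈ 0.875.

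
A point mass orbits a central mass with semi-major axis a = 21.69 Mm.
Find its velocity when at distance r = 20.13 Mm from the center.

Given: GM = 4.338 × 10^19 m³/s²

Convert to SI: a = 21.69 Mm = 2.169e+07 m; r = 20.13 Mm = 2.013e+07 m.
Vis-viva: v = √(GM · (2/r − 1/a)).
2/r − 1/a = 2/2.013e+07 − 1/2.169e+07 = 5.325e-08 m⁻¹.
v = √(4.338e+19 · 5.325e-08) m/s ≈ 1.52e+06 m/s = 1520 km/s.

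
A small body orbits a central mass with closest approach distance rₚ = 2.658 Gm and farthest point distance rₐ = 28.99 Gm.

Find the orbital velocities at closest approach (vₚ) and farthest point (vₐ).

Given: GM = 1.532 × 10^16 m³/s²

Convert to SI: rₚ = 2.658 Gm = 2.658e+09 m; rₐ = 28.99 Gm = 2.899e+10 m.
Use the vis-viva equation v² = GM(2/r − 1/a) with a = (rₚ + rₐ)/2 = (2.658e+09 + 2.899e+10)/2 = 1.5824e+10 m.
vₚ = √(GM · (2/rₚ − 1/a)) = √(1.532e+16 · (2/2.658e+09 − 1/1.5824e+10)) m/s ≈ 3250 m/s = 3.25 km/s.
vₐ = √(GM · (2/rₐ − 1/a)) = √(1.532e+16 · (2/2.899e+10 − 1/1.5824e+10)) m/s ≈ 297.9 m/s = 297.9 m/s.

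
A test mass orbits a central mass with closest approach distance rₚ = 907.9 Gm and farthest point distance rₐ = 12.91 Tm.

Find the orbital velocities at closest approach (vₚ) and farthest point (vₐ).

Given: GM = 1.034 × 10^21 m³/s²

Convert to SI: rₚ = 907.9 Gm = 9.079e+11 m; rₐ = 12.91 Tm = 1.291e+13 m.
Use the vis-viva equation v² = GM(2/r − 1/a) with a = (rₚ + rₐ)/2 = (9.079e+11 + 1.291e+13)/2 = 6.90895e+12 m.
vₚ = √(GM · (2/rₚ − 1/a)) = √(1.034e+21 · (2/9.079e+11 − 1/6.90895e+12)) m/s ≈ 4.613e+04 m/s = 46.13 km/s.
vₐ = √(GM · (2/rₐ − 1/a)) = √(1.034e+21 · (2/1.291e+13 − 1/6.90895e+12)) m/s ≈ 3244 m/s = 3.244 km/s.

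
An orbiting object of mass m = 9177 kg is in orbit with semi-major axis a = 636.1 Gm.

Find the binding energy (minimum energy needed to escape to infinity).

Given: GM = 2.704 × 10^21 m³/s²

Convert to SI: a = 636.1 Gm = 6.361e+11 m.
Total orbital energy is E = −GMm/(2a); binding energy is E_bind = −E = GMm/(2a).
E_bind = 2.704e+21 · 9177 / (2 · 6.361e+11) J ≈ 1.951e+13 J = 19.51 TJ.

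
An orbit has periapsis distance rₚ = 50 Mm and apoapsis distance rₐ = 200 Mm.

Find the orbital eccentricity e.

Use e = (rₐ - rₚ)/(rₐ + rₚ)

Convert to SI: rₚ = 50 Mm = 5e+07 m; rₐ = 200 Mm = 2e+08 m.
e = (rₐ − rₚ) / (rₐ + rₚ).
e = (2e+08 − 5e+07) / (2e+08 + 5e+07) = 1.5e+08 / 2.5e+08 ≈ 0.6.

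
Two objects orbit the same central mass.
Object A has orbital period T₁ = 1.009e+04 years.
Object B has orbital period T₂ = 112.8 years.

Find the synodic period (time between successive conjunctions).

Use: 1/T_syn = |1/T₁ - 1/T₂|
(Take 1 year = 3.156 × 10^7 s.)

Convert to SI: T₁ = 1.009e+04 years = 3.1844e+11 s; T₂ = 112.8 years = 3.55997e+09 s.
T_syn = |T₁ · T₂ / (T₁ − T₂)|.
T_syn = |3.1844e+11 · 3.55997e+09 / (3.1844e+11 − 3.55997e+09)| s ≈ 3.6e+09 s = 114.1 years.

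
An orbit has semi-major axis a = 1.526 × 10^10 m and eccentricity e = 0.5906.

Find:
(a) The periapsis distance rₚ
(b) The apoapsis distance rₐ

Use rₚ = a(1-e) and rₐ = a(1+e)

(a) rₚ = a(1 − e) = 1.526e+10 · (1 − 0.5906) = 1.526e+10 · 0.4094 ≈ 6.247e+09 m = 6.247 × 10^9 m.
(b) rₐ = a(1 + e) = 1.526e+10 · (1 + 0.5906) = 1.526e+10 · 1.5906 ≈ 2.427e+10 m = 2.427 × 10^10 m.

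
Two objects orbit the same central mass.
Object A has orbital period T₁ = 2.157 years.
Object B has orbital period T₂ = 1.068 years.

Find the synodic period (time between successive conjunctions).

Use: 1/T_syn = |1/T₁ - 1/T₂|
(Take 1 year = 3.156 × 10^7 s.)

Convert to SI: T₁ = 2.157 years = 6.80749e+07 s; T₂ = 1.068 years = 3.37061e+07 s.
T_syn = |T₁ · T₂ / (T₁ − T₂)|.
T_syn = |6.80749e+07 · 3.37061e+07 / (6.80749e+07 − 3.37061e+07)| s ≈ 6.676e+07 s = 2.115 years.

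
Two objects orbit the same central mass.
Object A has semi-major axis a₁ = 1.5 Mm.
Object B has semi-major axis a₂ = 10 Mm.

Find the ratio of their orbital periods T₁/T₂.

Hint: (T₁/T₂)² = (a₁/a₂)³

Convert to SI: a₁ = 1.5 Mm = 1.5e+06 m; a₂ = 10 Mm = 1e+07 m.
From Kepler's third law, (T₁/T₂)² = (a₁/a₂)³, so T₁/T₂ = (a₁/a₂)^(3/2).
a₁/a₂ = 1.5e+06 / 1e+07 = 0.15.
T₁/T₂ = (0.15)^(3/2) ≈ 0.05809.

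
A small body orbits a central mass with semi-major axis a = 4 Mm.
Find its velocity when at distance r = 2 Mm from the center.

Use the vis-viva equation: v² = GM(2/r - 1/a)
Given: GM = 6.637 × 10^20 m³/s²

Convert to SI: a = 4 Mm = 4e+06 m; r = 2 Mm = 2e+06 m.
Vis-viva: v = √(GM · (2/r − 1/a)).
2/r − 1/a = 2/2e+06 − 1/4e+06 = 7.5e-07 m⁻¹.
v = √(6.637e+20 · 7.5e-07) m/s ≈ 2.231e+07 m/s = 2.231e+04 km/s.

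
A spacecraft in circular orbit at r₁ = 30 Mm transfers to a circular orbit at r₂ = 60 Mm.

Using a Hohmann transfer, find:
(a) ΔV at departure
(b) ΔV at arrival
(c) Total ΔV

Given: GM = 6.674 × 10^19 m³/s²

Convert to SI: r₁ = 30 Mm = 3e+07 m; r₂ = 60 Mm = 6e+07 m.
Transfer semi-major axis: a_t = (r₁ + r₂)/2 = (3e+07 + 6e+07)/2 = 4.5e+07 m.
Circular speeds: v₁ = √(GM/r₁) = 1.49153e+06 m/s, v₂ = √(GM/r₂) = 1.05467e+06 m/s.
Transfer speeds (vis-viva v² = GM(2/r − 1/a_t)): v₁ᵗ = 1.72227e+06 m/s, v₂ᵗ = 861136 m/s.
(a) ΔV₁ = |v₁ᵗ − v₁| ≈ 2.307e+05 m/s = 230.7 km/s.
(b) ΔV₂ = |v₂ − v₂ᵗ| ≈ 1.935e+05 m/s = 193.5 km/s.
(c) ΔV_total = ΔV₁ + ΔV₂ ≈ 4.243e+05 m/s = 424.3 km/s.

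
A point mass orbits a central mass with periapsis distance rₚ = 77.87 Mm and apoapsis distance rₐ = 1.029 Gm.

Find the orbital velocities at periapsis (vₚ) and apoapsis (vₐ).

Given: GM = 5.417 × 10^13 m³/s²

Convert to SI: rₚ = 77.87 Mm = 7.787e+07 m; rₐ = 1.029 Gm = 1.029e+09 m.
Use the vis-viva equation v² = GM(2/r − 1/a) with a = (rₚ + rₐ)/2 = (7.787e+07 + 1.029e+09)/2 = 5.53435e+08 m.
vₚ = √(GM · (2/rₚ − 1/a)) = √(5.417e+13 · (2/7.787e+07 − 1/5.53435e+08)) m/s ≈ 1137 m/s = 1.137 km/s.
vₐ = √(GM · (2/rₐ − 1/a)) = √(5.417e+13 · (2/1.029e+09 − 1/5.53435e+08)) m/s ≈ 86.06 m/s = 86.06 m/s.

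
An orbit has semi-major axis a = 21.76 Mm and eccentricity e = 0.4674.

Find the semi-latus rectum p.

Convert to SI: a = 21.76 Mm = 2.176e+07 m.
p = a (1 − e²).
p = 2.176e+07 · (1 − (0.4674)²) = 2.176e+07 · 0.781537 ≈ 1.701e+07 m = 17.01 Mm.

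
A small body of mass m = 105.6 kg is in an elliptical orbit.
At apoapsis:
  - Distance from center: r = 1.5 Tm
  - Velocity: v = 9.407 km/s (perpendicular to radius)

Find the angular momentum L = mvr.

Convert to SI: r = 1.5 Tm = 1.5e+12 m; v = 9.407 km/s = 9407 m/s.
Since v is perpendicular to r, L = m · v · r.
L = 105.6 · 9407 · 1.5e+12 kg·m²/s ≈ 1.49e+18 kg·m²/s.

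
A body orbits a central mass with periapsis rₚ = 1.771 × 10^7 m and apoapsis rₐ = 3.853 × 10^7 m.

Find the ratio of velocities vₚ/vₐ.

Conservation of angular momentum gives rₚvₚ = rₐvₐ, so vₚ/vₐ = rₐ/rₚ.
vₚ/vₐ = 3.853e+07 / 1.771e+07 ≈ 2.176.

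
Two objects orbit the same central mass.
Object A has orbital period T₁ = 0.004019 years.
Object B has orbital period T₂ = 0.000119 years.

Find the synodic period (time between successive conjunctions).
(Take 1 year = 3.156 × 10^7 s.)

Convert to SI: T₁ = 0.004019 years = 126840 s; T₂ = 0.000119 years = 3755.64 s.
T_syn = |T₁ · T₂ / (T₁ − T₂)|.
T_syn = |126840 · 3755.64 / (126840 − 3755.64)| s ≈ 3870 s = 0.0001226 years.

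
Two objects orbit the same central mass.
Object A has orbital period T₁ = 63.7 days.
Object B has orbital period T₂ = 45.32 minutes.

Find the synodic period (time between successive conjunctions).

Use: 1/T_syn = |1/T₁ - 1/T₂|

Convert to SI: T₁ = 63.7 days = 5.50368e+06 s; T₂ = 45.32 minutes = 2719.2 s.
T_syn = |T₁ · T₂ / (T₁ − T₂)|.
T_syn = |5.50368e+06 · 2719.2 / (5.50368e+06 − 2719.2)| s ≈ 2721 s = 45.34 minutes.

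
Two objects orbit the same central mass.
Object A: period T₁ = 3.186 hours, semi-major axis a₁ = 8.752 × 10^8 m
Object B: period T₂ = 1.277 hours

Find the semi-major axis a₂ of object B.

Convert to SI: T₁ = 3.186 hours = 11469.6 s; T₂ = 1.277 hours = 4597.2 s.
Kepler's third law: (T₁/T₂)² = (a₁/a₂)³ ⇒ a₂ = a₁ · (T₂/T₁)^(2/3).
T₂/T₁ = 4597.2 / 11469.6 = 0.400816.
a₂ = 8.752e+08 · (0.400816)^(2/3) m ≈ 4.758e+08 m = 4.758 × 10^8 m.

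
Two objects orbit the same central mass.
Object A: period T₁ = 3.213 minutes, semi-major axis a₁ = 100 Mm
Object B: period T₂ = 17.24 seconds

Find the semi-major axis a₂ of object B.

Convert to SI: T₁ = 3.213 minutes = 192.78 s; a₁ = 100 Mm = 1e+08 m.
Kepler's third law: (T₁/T₂)² = (a₁/a₂)³ ⇒ a₂ = a₁ · (T₂/T₁)^(2/3).
T₂/T₁ = 17.24 / 192.78 = 0.0894284.
a₂ = 1e+08 · (0.0894284)^(2/3) m ≈ 2e+07 m = 20 Mm.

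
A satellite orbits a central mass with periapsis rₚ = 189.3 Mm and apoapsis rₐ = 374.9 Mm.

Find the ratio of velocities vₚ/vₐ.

Convert to SI: rₚ = 189.3 Mm = 1.893e+08 m; rₐ = 374.9 Mm = 3.749e+08 m.
Conservation of angular momentum gives rₚvₚ = rₐvₐ, so vₚ/vₐ = rₐ/rₚ.
vₚ/vₐ = 3.749e+08 / 1.893e+08 ≈ 1.98.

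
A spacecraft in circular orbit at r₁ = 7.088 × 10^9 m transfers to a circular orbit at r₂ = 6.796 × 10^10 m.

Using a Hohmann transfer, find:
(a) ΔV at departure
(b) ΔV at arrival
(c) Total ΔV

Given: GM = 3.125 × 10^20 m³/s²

Transfer semi-major axis: a_t = (r₁ + r₂)/2 = (7.088e+09 + 6.796e+10)/2 = 3.7524e+10 m.
Circular speeds: v₁ = √(GM/r₁) = 209973 m/s, v₂ = √(GM/r₂) = 67810.7 m/s.
Transfer speeds (vis-viva v² = GM(2/r − 1/a_t)): v₁ᵗ = 282576 m/s, v₂ᵗ = 29471.7 m/s.
(a) ΔV₁ = |v₁ᵗ − v₁| ≈ 7.26e+04 m/s = 72.6 km/s.
(b) ΔV₂ = |v₂ − v₂ᵗ| ≈ 3.834e+04 m/s = 38.34 km/s.
(c) ΔV_total = ΔV₁ + ΔV₂ ≈ 1.109e+05 m/s = 110.9 km/s.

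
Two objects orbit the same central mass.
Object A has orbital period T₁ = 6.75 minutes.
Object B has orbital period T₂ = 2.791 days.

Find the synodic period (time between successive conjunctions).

Convert to SI: T₁ = 6.75 minutes = 405 s; T₂ = 2.791 days = 241142 s.
T_syn = |T₁ · T₂ / (T₁ − T₂)|.
T_syn = |405 · 241142 / (405 − 241142)| s ≈ 405.7 s = 6.761 minutes.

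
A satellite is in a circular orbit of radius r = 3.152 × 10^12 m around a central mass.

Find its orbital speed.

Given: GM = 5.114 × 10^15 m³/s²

For a circular orbit, gravity supplies the centripetal force, so v = √(GM / r).
v = √(5.114e+15 / 3.152e+12) m/s ≈ 40.28 m/s = 40.28 m/s.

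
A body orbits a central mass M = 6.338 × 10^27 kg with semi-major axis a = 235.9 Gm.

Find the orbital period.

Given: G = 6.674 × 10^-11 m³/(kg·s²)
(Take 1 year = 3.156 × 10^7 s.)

Convert to SI: a = 235.9 Gm = 2.359e+11 m.
GM = G · M = 6.674e-11 · 6.338e+27 = 4.22998e+17 m³/s².
Kepler's third law: T = 2π √(a³ / GM).
Substituting a = 2.359e+11 m and GM = 4.22998e+17 m³/s²:
T = 2π √((2.359e+11)³ / 4.22998e+17) s
T ≈ 1.107e+09 s = 35.07 years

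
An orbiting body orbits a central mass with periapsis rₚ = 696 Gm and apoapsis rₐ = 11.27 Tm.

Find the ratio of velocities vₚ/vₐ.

Convert to SI: rₚ = 696 Gm = 6.96e+11 m; rₐ = 11.27 Tm = 1.127e+13 m.
Conservation of angular momentum gives rₚvₚ = rₐvₐ, so vₚ/vₐ = rₐ/rₚ.
vₚ/vₐ = 1.127e+13 / 6.96e+11 ≈ 16.19.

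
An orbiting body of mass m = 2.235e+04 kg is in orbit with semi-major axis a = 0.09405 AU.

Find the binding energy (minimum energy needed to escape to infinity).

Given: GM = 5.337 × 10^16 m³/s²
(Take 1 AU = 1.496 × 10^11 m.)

Convert to SI: a = 0.09405 AU = 1.40699e+10 m.
Total orbital energy is E = −GMm/(2a); binding energy is E_bind = −E = GMm/(2a).
E_bind = 5.337e+16 · 2.235e+04 / (2 · 1.40699e+10) J ≈ 4.239e+10 J = 42.39 GJ.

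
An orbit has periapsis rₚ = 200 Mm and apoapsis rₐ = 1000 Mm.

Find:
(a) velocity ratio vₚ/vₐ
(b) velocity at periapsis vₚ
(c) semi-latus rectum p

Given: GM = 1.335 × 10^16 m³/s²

Convert to SI: rₚ = 200 Mm = 2e+08 m; rₐ = 1000 Mm = 1e+09 m.
(a) Conservation of angular momentum (rₚvₚ = rₐvₐ) gives vₚ/vₐ = rₐ/rₚ = 1e+09/2e+08 ≈ 5
(b) With a = (rₚ + rₐ)/2 = 6e+08 m, vₚ = √(GM (2/rₚ − 1/a)) = √(1.335e+16 · (2/2e+08 − 1/6e+08)) m/s ≈ 1.055e+04 m/s
(c) From a = (rₚ + rₐ)/2 = 6e+08 m and e = (rₐ − rₚ)/(rₐ + rₚ) = 0.666667, p = a(1 − e²) = 6e+08 · (1 − (0.666667)²) ≈ 3.333e+08 m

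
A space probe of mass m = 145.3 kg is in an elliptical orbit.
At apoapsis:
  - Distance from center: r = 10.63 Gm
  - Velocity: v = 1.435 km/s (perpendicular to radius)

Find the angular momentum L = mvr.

Convert to SI: r = 10.63 Gm = 1.063e+10 m; v = 1.435 km/s = 1435 m/s.
Since v is perpendicular to r, L = m · v · r.
L = 145.3 · 1435 · 1.063e+10 kg·m²/s ≈ 2.216e+15 kg·m²/s.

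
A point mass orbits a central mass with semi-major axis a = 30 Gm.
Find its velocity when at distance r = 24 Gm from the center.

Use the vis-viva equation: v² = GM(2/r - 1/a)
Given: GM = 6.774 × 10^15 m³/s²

Convert to SI: a = 30 Gm = 3e+10 m; r = 24 Gm = 2.4e+10 m.
Vis-viva: v = √(GM · (2/r − 1/a)).
2/r − 1/a = 2/2.4e+10 − 1/3e+10 = 5e-11 m⁻¹.
v = √(6.774e+15 · 5e-11) m/s ≈ 582 m/s = 582 m/s.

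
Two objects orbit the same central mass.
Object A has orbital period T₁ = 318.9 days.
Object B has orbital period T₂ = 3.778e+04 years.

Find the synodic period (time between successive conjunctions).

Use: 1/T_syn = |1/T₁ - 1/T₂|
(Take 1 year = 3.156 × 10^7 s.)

Convert to SI: T₁ = 318.9 days = 2.7553e+07 s; T₂ = 3.778e+04 years = 1.19234e+12 s.
T_syn = |T₁ · T₂ / (T₁ − T₂)|.
T_syn = |2.7553e+07 · 1.19234e+12 / (2.7553e+07 − 1.19234e+12)| s ≈ 2.755e+07 s = 318.9 days.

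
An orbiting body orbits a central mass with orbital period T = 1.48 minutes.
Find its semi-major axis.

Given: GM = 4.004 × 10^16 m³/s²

Convert to SI: T = 1.48 minutes = 88.8 s.
Invert Kepler's third law: a = (GM · T² / (4π²))^(1/3).
Substituting T = 88.8 s and GM = 4.004e+16 m³/s²:
a = (4.004e+16 · (88.8)² / (4π²))^(1/3) m
a ≈ 2e+06 m = 2 Mm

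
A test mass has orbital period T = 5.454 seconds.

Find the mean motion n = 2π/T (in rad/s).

n = 2π / T.
n = 2π / 5.454 s ≈ 1.152 rad/s.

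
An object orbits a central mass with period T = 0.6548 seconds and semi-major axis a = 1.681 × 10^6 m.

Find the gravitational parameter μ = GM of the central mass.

GM = 4π² · a³ / T².
GM = 4π² · (1.681e+06)³ / (0.6548)² m³/s² ≈ 4.374e+20 m³/s² = 4.374 × 10^20 m³/s².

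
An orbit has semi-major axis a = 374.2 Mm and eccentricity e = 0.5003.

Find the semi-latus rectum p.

Convert to SI: a = 374.2 Mm = 3.742e+08 m.
p = a (1 − e²).
p = 3.742e+08 · (1 − (0.5003)²) = 3.742e+08 · 0.7497 ≈ 2.805e+08 m = 280.5 Mm.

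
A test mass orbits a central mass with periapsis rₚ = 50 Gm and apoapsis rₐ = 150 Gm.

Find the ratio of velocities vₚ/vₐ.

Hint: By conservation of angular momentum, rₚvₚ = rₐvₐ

Convert to SI: rₚ = 50 Gm = 5e+10 m; rₐ = 150 Gm = 1.5e+11 m.
Conservation of angular momentum gives rₚvₚ = rₐvₐ, so vₚ/vₐ = rₐ/rₚ.
vₚ/vₐ = 1.5e+11 / 5e+10 ≈ 3.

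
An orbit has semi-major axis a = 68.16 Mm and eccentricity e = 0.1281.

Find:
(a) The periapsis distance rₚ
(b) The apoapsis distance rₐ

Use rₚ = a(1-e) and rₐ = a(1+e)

Convert to SI: a = 68.16 Mm = 6.816e+07 m.
(a) rₚ = a(1 − e) = 6.816e+07 · (1 − 0.1281) = 6.816e+07 · 0.8719 ≈ 5.943e+07 m = 59.43 Mm.
(b) rₐ = a(1 + e) = 6.816e+07 · (1 + 0.1281) = 6.816e+07 · 1.1281 ≈ 7.689e+07 m = 76.89 Mm.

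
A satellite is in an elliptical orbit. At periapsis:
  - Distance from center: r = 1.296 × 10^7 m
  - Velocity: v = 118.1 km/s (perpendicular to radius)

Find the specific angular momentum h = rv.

Convert to SI: v = 118.1 km/s = 118100 m/s.
With v perpendicular to r, h = r · v.
h = 1.296e+07 · 118100 m²/s ≈ 1.531e+12 m²/s.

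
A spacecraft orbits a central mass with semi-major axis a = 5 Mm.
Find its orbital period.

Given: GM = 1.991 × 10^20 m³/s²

Convert to SI: a = 5 Mm = 5e+06 m.
Kepler's third law: T = 2π √(a³ / GM).
Substituting a = 5e+06 m and GM = 1.991e+20 m³/s²:
T = 2π √((5e+06)³ / 1.991e+20) s
T ≈ 4.979 s = 4.979 seconds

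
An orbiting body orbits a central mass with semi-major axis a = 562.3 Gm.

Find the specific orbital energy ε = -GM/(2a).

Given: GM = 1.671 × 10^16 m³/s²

Convert to SI: a = 562.3 Gm = 5.623e+11 m.
ε = −GM / (2a).
ε = −1.671e+16 / (2 · 5.623e+11) J/kg ≈ -1.486e+04 J/kg = -14.86 kJ/kg.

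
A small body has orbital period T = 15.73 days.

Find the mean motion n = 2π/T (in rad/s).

Convert to SI: T = 15.73 days = 1.35907e+06 s.
n = 2π / T.
n = 2π / 1.35907e+06 s ≈ 4.623e-06 rad/s.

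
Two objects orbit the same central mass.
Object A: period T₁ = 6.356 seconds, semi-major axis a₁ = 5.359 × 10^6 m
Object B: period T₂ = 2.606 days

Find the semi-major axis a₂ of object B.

Convert to SI: T₂ = 2.606 days = 225158 s.
Kepler's third law: (T₁/T₂)² = (a₁/a₂)³ ⇒ a₂ = a₁ · (T₂/T₁)^(2/3).
T₂/T₁ = 225158 / 6.356 = 35424.5.
a₂ = 5.359e+06 · (35424.5)^(2/3) m ≈ 5.78e+09 m = 5.78 × 10^9 m.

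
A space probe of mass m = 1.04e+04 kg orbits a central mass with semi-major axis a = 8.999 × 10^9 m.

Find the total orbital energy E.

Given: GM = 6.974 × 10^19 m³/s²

E = −GMm / (2a).
E = −6.974e+19 · 1.04e+04 / (2 · 8.999e+09) J ≈ -4.03e+13 J = -40.3 TJ.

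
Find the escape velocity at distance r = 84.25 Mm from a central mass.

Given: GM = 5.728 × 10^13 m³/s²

Convert to SI: r = 84.25 Mm = 8.425e+07 m.
Escape velocity comes from setting total energy to zero: ½v² − GM/r = 0 ⇒ v_esc = √(2GM / r).
v_esc = √(2 · 5.728e+13 / 8.425e+07) m/s ≈ 1166 m/s = 1.166 km/s.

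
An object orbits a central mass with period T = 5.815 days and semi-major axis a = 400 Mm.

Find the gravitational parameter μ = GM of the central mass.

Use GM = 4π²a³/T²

Convert to SI: T = 5.815 days = 502416 s; a = 400 Mm = 4e+08 m.
GM = 4π² · a³ / T².
GM = 4π² · (4e+08)³ / (502416)² m³/s² ≈ 1.001e+16 m³/s² = 1.001 × 10^16 m³/s².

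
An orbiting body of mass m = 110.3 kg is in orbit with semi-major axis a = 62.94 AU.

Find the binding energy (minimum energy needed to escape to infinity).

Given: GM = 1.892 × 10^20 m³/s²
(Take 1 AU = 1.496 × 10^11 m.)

Convert to SI: a = 62.94 AU = 9.41582e+12 m.
Total orbital energy is E = −GMm/(2a); binding energy is E_bind = −E = GMm/(2a).
E_bind = 1.892e+20 · 110.3 / (2 · 9.41582e+12) J ≈ 1.108e+09 J = 1.108 GJ.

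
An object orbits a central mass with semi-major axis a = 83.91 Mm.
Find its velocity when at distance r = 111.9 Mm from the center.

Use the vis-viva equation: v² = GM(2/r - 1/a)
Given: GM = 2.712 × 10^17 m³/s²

Convert to SI: a = 83.91 Mm = 8.391e+07 m; r = 111.9 Mm = 1.119e+08 m.
Vis-viva: v = √(GM · (2/r − 1/a)).
2/r − 1/a = 2/1.119e+08 − 1/8.391e+07 = 5.95557e-09 m⁻¹.
v = √(2.712e+17 · 5.95557e-09) m/s ≈ 4.019e+04 m/s = 40.19 km/s.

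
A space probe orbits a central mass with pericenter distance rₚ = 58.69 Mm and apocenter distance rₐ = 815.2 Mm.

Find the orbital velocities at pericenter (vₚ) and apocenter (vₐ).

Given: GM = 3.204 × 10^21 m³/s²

Convert to SI: rₚ = 58.69 Mm = 5.869e+07 m; rₐ = 815.2 Mm = 8.152e+08 m.
Use the vis-viva equation v² = GM(2/r − 1/a) with a = (rₚ + rₐ)/2 = (5.869e+07 + 8.152e+08)/2 = 4.36945e+08 m.
vₚ = √(GM · (2/rₚ − 1/a)) = √(3.204e+21 · (2/5.869e+07 − 1/4.36945e+08)) m/s ≈ 1.009e+07 m/s = 1.009e+04 km/s.
vₐ = √(GM · (2/rₐ − 1/a)) = √(3.204e+21 · (2/8.152e+08 − 1/4.36945e+08)) m/s ≈ 7.266e+05 m/s = 726.6 km/s.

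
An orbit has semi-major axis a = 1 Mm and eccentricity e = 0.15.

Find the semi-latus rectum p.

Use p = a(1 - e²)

Convert to SI: a = 1 Mm = 1e+06 m.
p = a (1 − e²).
p = 1e+06 · (1 − (0.15)²) = 1e+06 · 0.9775 ≈ 9.775e+05 m = 977.5 km.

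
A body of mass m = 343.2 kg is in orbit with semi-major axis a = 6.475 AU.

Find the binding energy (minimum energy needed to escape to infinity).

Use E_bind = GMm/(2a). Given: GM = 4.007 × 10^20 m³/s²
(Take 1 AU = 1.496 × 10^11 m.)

Convert to SI: a = 6.475 AU = 9.6866e+11 m.
Total orbital energy is E = −GMm/(2a); binding energy is E_bind = −E = GMm/(2a).
E_bind = 4.007e+20 · 343.2 / (2 · 9.6866e+11) J ≈ 7.098e+10 J = 70.98 GJ.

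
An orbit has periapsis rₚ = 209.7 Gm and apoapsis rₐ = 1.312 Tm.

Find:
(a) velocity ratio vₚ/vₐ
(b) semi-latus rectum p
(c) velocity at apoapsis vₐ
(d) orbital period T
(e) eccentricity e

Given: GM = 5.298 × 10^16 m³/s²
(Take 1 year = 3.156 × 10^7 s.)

Convert to SI: rₚ = 209.7 Gm = 2.097e+11 m; rₐ = 1.312 Tm = 1.312e+12 m.
(a) Conservation of angular momentum (rₚvₚ = rₐvₐ) gives vₚ/vₐ = rₐ/rₚ = 1.312e+12/2.097e+11 ≈ 6.257
(b) From a = (rₚ + rₐ)/2 = 7.6085e+11 m and e = (rₐ − rₚ)/(rₐ + rₚ) = 0.724387, p = a(1 − e²) = 7.6085e+11 · (1 − (0.724387)²) ≈ 3.616e+11 m
(c) With a = (rₚ + rₐ)/2 = 7.6085e+11 m, vₐ = √(GM (2/rₐ − 1/a)) = √(5.298e+16 · (2/1.312e+12 − 1/7.6085e+11)) m/s ≈ 105.5 m/s
(d) With a = (rₚ + rₐ)/2 = 7.6085e+11 m, T = 2π √(a³/GM) = 2π √((7.6085e+11)³/5.298e+16) s ≈ 1.812e+10 s
(e) e = (rₐ − rₚ)/(rₐ + rₚ) = (1.312e+12 − 2.097e+11)/(1.312e+12 + 2.097e+11) ≈ 0.7244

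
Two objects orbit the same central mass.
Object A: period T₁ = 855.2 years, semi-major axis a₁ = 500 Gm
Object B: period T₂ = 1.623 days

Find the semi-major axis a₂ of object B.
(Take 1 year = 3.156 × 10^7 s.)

Convert to SI: T₁ = 855.2 years = 2.69901e+10 s; a₁ = 500 Gm = 5e+11 m; T₂ = 1.623 days = 140227 s.
Kepler's third law: (T₁/T₂)² = (a₁/a₂)³ ⇒ a₂ = a₁ · (T₂/T₁)^(2/3).
T₂/T₁ = 140227 / 2.69901e+10 = 5.1955e-06.
a₂ = 5e+11 · (5.1955e-06)^(2/3) m ≈ 1.5e+08 m = 150 Mm.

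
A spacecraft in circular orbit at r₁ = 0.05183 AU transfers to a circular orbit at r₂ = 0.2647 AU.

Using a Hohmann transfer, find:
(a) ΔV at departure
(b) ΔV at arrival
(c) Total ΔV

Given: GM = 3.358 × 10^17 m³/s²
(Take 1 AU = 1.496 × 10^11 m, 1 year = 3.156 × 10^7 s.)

Convert to SI: r₁ = 0.05183 AU = 7.75377e+09 m; r₂ = 0.2647 AU = 3.95991e+10 m.
Transfer semi-major axis: a_t = (r₁ + r₂)/2 = (7.75377e+09 + 3.95991e+10)/2 = 2.36764e+10 m.
Circular speeds: v₁ = √(GM/r₁) = 6580.88 m/s, v₂ = √(GM/r₂) = 2912.04 m/s.
Transfer speeds (vis-viva v² = GM(2/r − 1/a_t)): v₁ᵗ = 8510.76 m/s, v₂ᵗ = 1666.46 m/s.
(a) ΔV₁ = |v₁ᵗ − v₁| ≈ 1930 m/s = 0.4071 AU/year.
(b) ΔV₂ = |v₂ − v₂ᵗ| ≈ 1246 m/s = 0.2628 AU/year.
(c) ΔV_total = ΔV₁ + ΔV₂ ≈ 3175 m/s = 0.6699 AU/year.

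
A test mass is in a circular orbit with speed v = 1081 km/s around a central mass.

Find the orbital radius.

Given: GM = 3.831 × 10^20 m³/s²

Convert to SI: v = 1081 km/s = 1.081e+06 m/s.
For a circular orbit, v² = GM / r, so r = GM / v².
r = 3.831e+20 / (1.081e+06)² m ≈ 3.278e+08 m = 327.8 Mm.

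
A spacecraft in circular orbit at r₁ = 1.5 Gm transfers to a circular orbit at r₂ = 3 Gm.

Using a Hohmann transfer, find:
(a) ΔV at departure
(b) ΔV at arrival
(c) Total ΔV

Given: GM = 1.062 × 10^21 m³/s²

Convert to SI: r₁ = 1.5 Gm = 1.5e+09 m; r₂ = 3 Gm = 3e+09 m.
Transfer semi-major axis: a_t = (r₁ + r₂)/2 = (1.5e+09 + 3e+09)/2 = 2.25e+09 m.
Circular speeds: v₁ = √(GM/r₁) = 841427 m/s, v₂ = √(GM/r₂) = 594979 m/s.
Transfer speeds (vis-viva v² = GM(2/r − 1/a_t)): v₁ᵗ = 971597 m/s, v₂ᵗ = 485798 m/s.
(a) ΔV₁ = |v₁ᵗ − v₁| ≈ 1.302e+05 m/s = 130.2 km/s.
(b) ΔV₂ = |v₂ − v₂ᵗ| ≈ 1.092e+05 m/s = 109.2 km/s.
(c) ΔV_total = ΔV₁ + ΔV₂ ≈ 2.393e+05 m/s = 239.3 km/s.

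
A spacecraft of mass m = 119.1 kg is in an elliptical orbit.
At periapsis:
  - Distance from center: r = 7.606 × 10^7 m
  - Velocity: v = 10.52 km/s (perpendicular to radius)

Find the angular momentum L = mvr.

Convert to SI: v = 10.52 km/s = 10520 m/s.
Since v is perpendicular to r, L = m · v · r.
L = 119.1 · 10520 · 7.606e+07 kg·m²/s ≈ 9.53e+13 kg·m²/s.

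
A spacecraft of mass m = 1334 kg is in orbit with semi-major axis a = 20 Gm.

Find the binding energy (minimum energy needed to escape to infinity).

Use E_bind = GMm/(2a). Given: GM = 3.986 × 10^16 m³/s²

Convert to SI: a = 20 Gm = 2e+10 m.
Total orbital energy is E = −GMm/(2a); binding energy is E_bind = −E = GMm/(2a).
E_bind = 3.986e+16 · 1334 / (2 · 2e+10) J ≈ 1.329e+09 J = 1.329 GJ.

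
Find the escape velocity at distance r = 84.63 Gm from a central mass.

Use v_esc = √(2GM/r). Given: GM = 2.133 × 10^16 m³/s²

Convert to SI: r = 84.63 Gm = 8.463e+10 m.
Escape velocity comes from setting total energy to zero: ½v² − GM/r = 0 ⇒ v_esc = √(2GM / r).
v_esc = √(2 · 2.133e+16 / 8.463e+10) m/s ≈ 710 m/s = 710 m/s.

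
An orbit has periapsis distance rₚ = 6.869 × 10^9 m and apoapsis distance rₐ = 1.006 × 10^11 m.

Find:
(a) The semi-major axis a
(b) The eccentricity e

(a) a = (rₚ + rₐ) / 2 = (6.869e+09 + 1.006e+11) / 2 ≈ 5.373e+10 m = 5.373 × 10^10 m.
(b) e = (rₐ − rₚ) / (rₐ + rₚ) = (1.006e+11 − 6.869e+09) / (1.006e+11 + 6.869e+09) ≈ 0.8722.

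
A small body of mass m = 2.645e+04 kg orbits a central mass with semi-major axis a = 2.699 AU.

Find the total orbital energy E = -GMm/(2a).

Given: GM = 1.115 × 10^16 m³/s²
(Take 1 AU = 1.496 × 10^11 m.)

Convert to SI: a = 2.699 AU = 4.0377e+11 m.
E = −GMm / (2a).
E = −1.115e+16 · 2.645e+04 / (2 · 4.0377e+11) J ≈ -3.652e+08 J = -365.2 MJ.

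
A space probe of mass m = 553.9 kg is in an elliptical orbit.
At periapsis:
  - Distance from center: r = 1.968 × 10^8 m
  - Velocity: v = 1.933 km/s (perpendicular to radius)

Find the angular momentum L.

Convert to SI: v = 1.933 km/s = 1933 m/s.
Since v is perpendicular to r, L = m · v · r.
L = 553.9 · 1933 · 1.968e+08 kg·m²/s ≈ 2.107e+14 kg·m²/s.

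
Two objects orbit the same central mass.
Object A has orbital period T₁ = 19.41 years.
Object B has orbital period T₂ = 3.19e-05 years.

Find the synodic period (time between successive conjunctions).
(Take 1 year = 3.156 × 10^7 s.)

Convert to SI: T₁ = 19.41 years = 6.1258e+08 s; T₂ = 3.19e-05 years = 1006.76 s.
T_syn = |T₁ · T₂ / (T₁ − T₂)|.
T_syn = |6.1258e+08 · 1006.76 / (6.1258e+08 − 1006.76)| s ≈ 1007 s = 3.19e-05 years.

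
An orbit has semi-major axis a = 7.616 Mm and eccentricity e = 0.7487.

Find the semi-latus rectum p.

Convert to SI: a = 7.616 Mm = 7.616e+06 m.
p = a (1 − e²).
p = 7.616e+06 · (1 − (0.7487)²) = 7.616e+06 · 0.439448 ≈ 3.347e+06 m = 3.347 Mm.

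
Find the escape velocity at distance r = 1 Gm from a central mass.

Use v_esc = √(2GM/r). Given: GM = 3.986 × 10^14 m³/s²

Convert to SI: r = 1 Gm = 1e+09 m.
Escape velocity comes from setting total energy to zero: ½v² − GM/r = 0 ⇒ v_esc = √(2GM / r).
v_esc = √(2 · 3.986e+14 / 1e+09) m/s ≈ 892.9 m/s = 892.9 m/s.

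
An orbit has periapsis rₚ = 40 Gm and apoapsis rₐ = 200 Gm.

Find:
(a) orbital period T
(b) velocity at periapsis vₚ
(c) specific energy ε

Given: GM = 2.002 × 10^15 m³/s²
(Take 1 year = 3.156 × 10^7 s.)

Convert to SI: rₚ = 40 Gm = 4e+10 m; rₐ = 200 Gm = 2e+11 m.
(a) With a = (rₚ + rₐ)/2 = 1.2e+11 m, T = 2π √(a³/GM) = 2π √((1.2e+11)³/2.002e+15) s ≈ 5.837e+09 s
(b) With a = (rₚ + rₐ)/2 = 1.2e+11 m, vₚ = √(GM (2/rₚ − 1/a)) = √(2.002e+15 · (2/4e+10 − 1/1.2e+11)) m/s ≈ 288.8 m/s
(c) With a = (rₚ + rₐ)/2 = 1.2e+11 m, ε = −GM/(2a) = −2.002e+15/(2 · 1.2e+11) J/kg ≈ -8342 J/kg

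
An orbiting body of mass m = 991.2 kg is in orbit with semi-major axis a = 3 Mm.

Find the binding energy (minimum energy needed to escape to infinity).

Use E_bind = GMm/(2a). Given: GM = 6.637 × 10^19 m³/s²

Convert to SI: a = 3 Mm = 3e+06 m.
Total orbital energy is E = −GMm/(2a); binding energy is E_bind = −E = GMm/(2a).
E_bind = 6.637e+19 · 991.2 / (2 · 3e+06) J ≈ 1.096e+16 J = 10.96 PJ.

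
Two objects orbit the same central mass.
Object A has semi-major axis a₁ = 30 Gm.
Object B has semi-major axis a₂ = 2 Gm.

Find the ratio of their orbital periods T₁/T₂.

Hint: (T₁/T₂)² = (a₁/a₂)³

Convert to SI: a₁ = 30 Gm = 3e+10 m; a₂ = 2 Gm = 2e+09 m.
From Kepler's third law, (T₁/T₂)² = (a₁/a₂)³, so T₁/T₂ = (a₁/a₂)^(3/2).
a₁/a₂ = 3e+10 / 2e+09 = 15.
T₁/T₂ = (15)^(3/2) ≈ 58.09.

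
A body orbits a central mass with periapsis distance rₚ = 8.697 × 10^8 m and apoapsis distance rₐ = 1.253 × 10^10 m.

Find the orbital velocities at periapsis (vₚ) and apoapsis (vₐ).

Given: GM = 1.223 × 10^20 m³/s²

Use the vis-viva equation v² = GM(2/r − 1/a) with a = (rₚ + rₐ)/2 = (8.697e+08 + 1.253e+10)/2 = 6.69985e+09 m.
vₚ = √(GM · (2/rₚ − 1/a)) = √(1.223e+20 · (2/8.697e+08 − 1/6.69985e+09)) m/s ≈ 5.128e+05 m/s = 512.8 km/s.
vₐ = √(GM · (2/rₐ − 1/a)) = √(1.223e+20 · (2/1.253e+10 − 1/6.69985e+09)) m/s ≈ 3.56e+04 m/s = 35.6 km/s.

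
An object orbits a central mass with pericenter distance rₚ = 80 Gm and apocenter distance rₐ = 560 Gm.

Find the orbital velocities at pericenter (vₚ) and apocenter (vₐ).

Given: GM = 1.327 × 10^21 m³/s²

Convert to SI: rₚ = 80 Gm = 8e+10 m; rₐ = 560 Gm = 5.6e+11 m.
Use the vis-viva equation v² = GM(2/r − 1/a) with a = (rₚ + rₐ)/2 = (8e+10 + 5.6e+11)/2 = 3.2e+11 m.
vₚ = √(GM · (2/rₚ − 1/a)) = √(1.327e+21 · (2/8e+10 − 1/3.2e+11)) m/s ≈ 1.704e+05 m/s = 170.4 km/s.
vₐ = √(GM · (2/rₐ − 1/a)) = √(1.327e+21 · (2/5.6e+11 − 1/3.2e+11)) m/s ≈ 2.434e+04 m/s = 24.34 km/s.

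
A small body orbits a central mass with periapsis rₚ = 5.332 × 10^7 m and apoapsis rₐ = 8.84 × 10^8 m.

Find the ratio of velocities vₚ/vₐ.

Conservation of angular momentum gives rₚvₚ = rₐvₐ, so vₚ/vₐ = rₐ/rₚ.
vₚ/vₐ = 8.84e+08 / 5.332e+07 ≈ 16.58.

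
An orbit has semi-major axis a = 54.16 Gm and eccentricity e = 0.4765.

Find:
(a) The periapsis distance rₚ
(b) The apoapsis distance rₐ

Convert to SI: a = 54.16 Gm = 5.416e+10 m.
(a) rₚ = a(1 − e) = 5.416e+10 · (1 − 0.4765) = 5.416e+10 · 0.5235 ≈ 2.835e+10 m = 28.35 Gm.
(b) rₐ = a(1 + e) = 5.416e+10 · (1 + 0.4765) = 5.416e+10 · 1.4765 ≈ 7.997e+10 m = 79.97 Gm.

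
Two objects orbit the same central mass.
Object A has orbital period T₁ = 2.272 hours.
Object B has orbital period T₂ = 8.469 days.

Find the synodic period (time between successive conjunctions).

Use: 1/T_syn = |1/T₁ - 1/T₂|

Convert to SI: T₁ = 2.272 hours = 8179.2 s; T₂ = 8.469 days = 731722 s.
T_syn = |T₁ · T₂ / (T₁ − T₂)|.
T_syn = |8179.2 · 731722 / (8179.2 − 731722)| s ≈ 8272 s = 2.298 hours.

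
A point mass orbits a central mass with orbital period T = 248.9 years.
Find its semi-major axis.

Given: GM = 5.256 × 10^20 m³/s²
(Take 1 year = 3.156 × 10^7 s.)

Convert to SI: T = 248.9 years = 7.85528e+09 s.
Invert Kepler's third law: a = (GM · T² / (4π²))^(1/3).
Substituting T = 7.85528e+09 s and GM = 5.256e+20 m³/s²:
a = (5.256e+20 · (7.85528e+09)² / (4π²))^(1/3) m
a ≈ 9.366e+12 m = 9.366 × 10^12 m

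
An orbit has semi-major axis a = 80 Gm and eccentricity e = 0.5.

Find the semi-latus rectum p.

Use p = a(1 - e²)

Convert to SI: a = 80 Gm = 8e+10 m.
p = a (1 − e²).
p = 8e+10 · (1 − (0.5)²) = 8e+10 · 0.75 ≈ 6e+10 m = 60 Gm.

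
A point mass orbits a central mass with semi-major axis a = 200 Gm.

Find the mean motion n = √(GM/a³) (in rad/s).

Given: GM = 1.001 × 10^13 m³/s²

Convert to SI: a = 200 Gm = 2e+11 m.
n = √(GM / a³).
n = √(1.001e+13 / (2e+11)³) rad/s ≈ 3.537e-11 rad/s.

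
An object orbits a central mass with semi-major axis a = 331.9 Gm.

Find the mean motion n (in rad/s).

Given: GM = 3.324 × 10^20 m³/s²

Convert to SI: a = 331.9 Gm = 3.319e+11 m.
n = √(GM / a³).
n = √(3.324e+20 / (3.319e+11)³) rad/s ≈ 9.535e-08 rad/s.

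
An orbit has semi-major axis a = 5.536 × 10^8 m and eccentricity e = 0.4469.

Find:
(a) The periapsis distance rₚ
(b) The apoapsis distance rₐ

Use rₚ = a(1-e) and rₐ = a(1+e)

(a) rₚ = a(1 − e) = 5.536e+08 · (1 − 0.4469) = 5.536e+08 · 0.5531 ≈ 3.062e+08 m = 3.062 × 10^8 m.
(b) rₐ = a(1 + e) = 5.536e+08 · (1 + 0.4469) = 5.536e+08 · 1.4469 ≈ 8.01e+08 m = 8.01 × 10^8 m.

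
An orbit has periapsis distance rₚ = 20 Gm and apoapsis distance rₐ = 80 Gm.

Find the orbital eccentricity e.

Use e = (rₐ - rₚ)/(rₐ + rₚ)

Convert to SI: rₚ = 20 Gm = 2e+10 m; rₐ = 80 Gm = 8e+10 m.
e = (rₐ − rₚ) / (rₐ + rₚ).
e = (8e+10 − 2e+10) / (8e+10 + 2e+10) = 6e+10 / 1e+11 ≈ 0.6.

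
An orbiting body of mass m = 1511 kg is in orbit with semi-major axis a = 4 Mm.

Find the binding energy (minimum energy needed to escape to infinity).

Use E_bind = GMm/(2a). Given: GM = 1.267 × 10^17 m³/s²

Convert to SI: a = 4 Mm = 4e+06 m.
Total orbital energy is E = −GMm/(2a); binding energy is E_bind = −E = GMm/(2a).
E_bind = 1.267e+17 · 1511 / (2 · 4e+06) J ≈ 2.393e+13 J = 23.93 TJ.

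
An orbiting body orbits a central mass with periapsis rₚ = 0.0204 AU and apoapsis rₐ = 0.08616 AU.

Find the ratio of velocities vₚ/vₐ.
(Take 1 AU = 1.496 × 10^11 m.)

Convert to SI: rₚ = 0.0204 AU = 3.05184e+09 m; rₐ = 0.08616 AU = 1.28895e+10 m.
Conservation of angular momentum gives rₚvₚ = rₐvₐ, so vₚ/vₐ = rₐ/rₚ.
vₚ/vₐ = 1.28895e+10 / 3.05184e+09 ≈ 4.224.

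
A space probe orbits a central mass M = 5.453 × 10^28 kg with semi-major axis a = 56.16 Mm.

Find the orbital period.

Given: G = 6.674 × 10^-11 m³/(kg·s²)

Convert to SI: a = 56.16 Mm = 5.616e+07 m.
GM = G · M = 6.674e-11 · 5.453e+28 = 3.63933e+18 m³/s².
Kepler's third law: T = 2π √(a³ / GM).
Substituting a = 5.616e+07 m and GM = 3.63933e+18 m³/s²:
T = 2π √((5.616e+07)³ / 3.63933e+18) s
T ≈ 1386 s = 23.1 minutes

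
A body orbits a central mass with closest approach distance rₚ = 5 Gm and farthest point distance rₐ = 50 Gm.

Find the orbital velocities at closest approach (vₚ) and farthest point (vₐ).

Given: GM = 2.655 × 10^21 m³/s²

Convert to SI: rₚ = 5 Gm = 5e+09 m; rₐ = 50 Gm = 5e+10 m.
Use the vis-viva equation v² = GM(2/r − 1/a) with a = (rₚ + rₐ)/2 = (5e+09 + 5e+10)/2 = 2.75e+10 m.
vₚ = √(GM · (2/rₚ − 1/a)) = √(2.655e+21 · (2/5e+09 − 1/2.75e+10)) m/s ≈ 9.826e+05 m/s = 982.6 km/s.
vₐ = √(GM · (2/rₐ − 1/a)) = √(2.655e+21 · (2/5e+10 − 1/2.75e+10)) m/s ≈ 9.826e+04 m/s = 98.26 km/s.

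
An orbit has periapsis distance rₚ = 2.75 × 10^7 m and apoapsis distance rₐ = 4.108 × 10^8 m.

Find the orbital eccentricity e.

e = (rₐ − rₚ) / (rₐ + rₚ).
e = (4.108e+08 − 2.75e+07) / (4.108e+08 + 2.75e+07) = 3.833e+08 / 4.383e+08 ≈ 0.8745.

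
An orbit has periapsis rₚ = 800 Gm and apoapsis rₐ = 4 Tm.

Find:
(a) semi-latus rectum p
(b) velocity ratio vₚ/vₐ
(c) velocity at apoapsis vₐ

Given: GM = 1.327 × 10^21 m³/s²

Convert to SI: rₚ = 800 Gm = 8e+11 m; rₐ = 4 Tm = 4e+12 m.
(a) From a = (rₚ + rₐ)/2 = 2.4e+12 m and e = (rₐ − rₚ)/(rₐ + rₚ) = 0.666667, p = a(1 − e²) = 2.4e+12 · (1 − (0.666667)²) ≈ 1.333e+12 m
(b) Conservation of angular momentum (rₚvₚ = rₐvₐ) gives vₚ/vₐ = rₐ/rₚ = 4e+12/8e+11 ≈ 5
(c) With a = (rₚ + rₐ)/2 = 2.4e+12 m, vₐ = √(GM (2/rₐ − 1/a)) = √(1.327e+21 · (2/4e+12 − 1/2.4e+12)) m/s ≈ 1.052e+04 m/s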